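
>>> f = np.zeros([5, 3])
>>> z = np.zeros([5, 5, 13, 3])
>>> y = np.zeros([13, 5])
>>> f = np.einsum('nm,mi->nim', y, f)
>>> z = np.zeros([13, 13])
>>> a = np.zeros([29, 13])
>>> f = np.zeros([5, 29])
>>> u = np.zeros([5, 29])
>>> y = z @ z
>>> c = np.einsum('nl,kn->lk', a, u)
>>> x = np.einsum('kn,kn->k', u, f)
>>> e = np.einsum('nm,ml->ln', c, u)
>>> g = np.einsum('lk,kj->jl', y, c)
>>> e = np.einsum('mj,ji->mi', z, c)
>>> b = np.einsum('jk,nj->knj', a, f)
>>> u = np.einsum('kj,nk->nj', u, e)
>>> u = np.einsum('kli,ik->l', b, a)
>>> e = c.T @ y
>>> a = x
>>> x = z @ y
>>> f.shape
(5, 29)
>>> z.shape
(13, 13)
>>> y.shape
(13, 13)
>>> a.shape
(5,)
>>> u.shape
(5,)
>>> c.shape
(13, 5)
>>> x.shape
(13, 13)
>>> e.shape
(5, 13)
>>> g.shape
(5, 13)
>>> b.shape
(13, 5, 29)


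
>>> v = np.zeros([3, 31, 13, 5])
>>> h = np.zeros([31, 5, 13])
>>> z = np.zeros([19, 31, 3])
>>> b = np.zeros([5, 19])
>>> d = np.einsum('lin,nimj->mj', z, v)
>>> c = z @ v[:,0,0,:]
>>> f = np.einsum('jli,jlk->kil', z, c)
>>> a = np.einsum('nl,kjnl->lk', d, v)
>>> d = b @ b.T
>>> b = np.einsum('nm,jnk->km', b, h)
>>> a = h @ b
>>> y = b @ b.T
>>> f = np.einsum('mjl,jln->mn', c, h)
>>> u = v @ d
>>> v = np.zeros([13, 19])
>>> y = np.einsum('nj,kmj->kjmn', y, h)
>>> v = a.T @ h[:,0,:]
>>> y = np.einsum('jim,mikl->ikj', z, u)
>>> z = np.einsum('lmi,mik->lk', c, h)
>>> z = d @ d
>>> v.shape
(19, 5, 13)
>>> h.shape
(31, 5, 13)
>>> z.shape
(5, 5)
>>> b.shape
(13, 19)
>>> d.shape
(5, 5)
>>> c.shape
(19, 31, 5)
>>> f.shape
(19, 13)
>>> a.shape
(31, 5, 19)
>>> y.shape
(31, 13, 19)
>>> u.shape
(3, 31, 13, 5)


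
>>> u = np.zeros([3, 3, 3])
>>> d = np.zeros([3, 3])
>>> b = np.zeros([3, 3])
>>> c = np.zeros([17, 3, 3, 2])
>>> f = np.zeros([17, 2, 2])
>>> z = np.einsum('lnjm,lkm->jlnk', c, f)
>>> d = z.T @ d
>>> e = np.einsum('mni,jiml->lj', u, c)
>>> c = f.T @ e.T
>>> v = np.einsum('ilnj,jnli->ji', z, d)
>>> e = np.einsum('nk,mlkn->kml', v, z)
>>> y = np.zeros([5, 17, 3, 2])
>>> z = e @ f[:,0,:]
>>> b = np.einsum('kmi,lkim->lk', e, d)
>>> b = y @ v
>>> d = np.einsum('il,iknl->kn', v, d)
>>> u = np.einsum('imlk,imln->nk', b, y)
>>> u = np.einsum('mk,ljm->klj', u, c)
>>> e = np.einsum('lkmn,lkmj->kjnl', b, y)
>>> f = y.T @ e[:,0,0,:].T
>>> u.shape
(3, 2, 2)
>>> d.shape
(3, 17)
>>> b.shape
(5, 17, 3, 3)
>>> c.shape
(2, 2, 2)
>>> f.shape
(2, 3, 17, 17)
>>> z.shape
(3, 3, 2)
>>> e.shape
(17, 2, 3, 5)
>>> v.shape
(2, 3)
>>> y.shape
(5, 17, 3, 2)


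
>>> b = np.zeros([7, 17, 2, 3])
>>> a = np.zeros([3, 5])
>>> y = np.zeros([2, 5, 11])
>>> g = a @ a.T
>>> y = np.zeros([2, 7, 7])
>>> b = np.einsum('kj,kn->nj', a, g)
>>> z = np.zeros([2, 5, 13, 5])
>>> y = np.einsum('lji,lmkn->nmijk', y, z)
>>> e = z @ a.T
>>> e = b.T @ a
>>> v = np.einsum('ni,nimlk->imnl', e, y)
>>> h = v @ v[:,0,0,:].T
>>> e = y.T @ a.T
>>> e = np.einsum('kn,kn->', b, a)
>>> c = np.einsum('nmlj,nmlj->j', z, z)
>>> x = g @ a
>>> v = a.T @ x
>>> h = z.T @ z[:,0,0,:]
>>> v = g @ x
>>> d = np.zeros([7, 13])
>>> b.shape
(3, 5)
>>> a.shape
(3, 5)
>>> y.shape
(5, 5, 7, 7, 13)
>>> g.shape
(3, 3)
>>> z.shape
(2, 5, 13, 5)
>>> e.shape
()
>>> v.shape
(3, 5)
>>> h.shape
(5, 13, 5, 5)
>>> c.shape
(5,)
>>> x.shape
(3, 5)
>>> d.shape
(7, 13)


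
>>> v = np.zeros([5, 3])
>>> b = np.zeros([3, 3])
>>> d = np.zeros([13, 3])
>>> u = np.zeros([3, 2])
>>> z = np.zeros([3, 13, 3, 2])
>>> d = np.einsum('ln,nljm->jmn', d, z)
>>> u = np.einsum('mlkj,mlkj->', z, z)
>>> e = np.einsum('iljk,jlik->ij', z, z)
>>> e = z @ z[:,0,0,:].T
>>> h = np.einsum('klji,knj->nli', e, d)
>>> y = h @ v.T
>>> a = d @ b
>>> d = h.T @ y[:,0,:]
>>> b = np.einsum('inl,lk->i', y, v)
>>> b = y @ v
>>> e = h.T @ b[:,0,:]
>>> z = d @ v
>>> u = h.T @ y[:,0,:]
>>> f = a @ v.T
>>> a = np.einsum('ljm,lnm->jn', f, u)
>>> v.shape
(5, 3)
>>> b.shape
(2, 13, 3)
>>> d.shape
(3, 13, 5)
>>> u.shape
(3, 13, 5)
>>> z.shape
(3, 13, 3)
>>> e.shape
(3, 13, 3)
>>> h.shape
(2, 13, 3)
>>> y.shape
(2, 13, 5)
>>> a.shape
(2, 13)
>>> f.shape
(3, 2, 5)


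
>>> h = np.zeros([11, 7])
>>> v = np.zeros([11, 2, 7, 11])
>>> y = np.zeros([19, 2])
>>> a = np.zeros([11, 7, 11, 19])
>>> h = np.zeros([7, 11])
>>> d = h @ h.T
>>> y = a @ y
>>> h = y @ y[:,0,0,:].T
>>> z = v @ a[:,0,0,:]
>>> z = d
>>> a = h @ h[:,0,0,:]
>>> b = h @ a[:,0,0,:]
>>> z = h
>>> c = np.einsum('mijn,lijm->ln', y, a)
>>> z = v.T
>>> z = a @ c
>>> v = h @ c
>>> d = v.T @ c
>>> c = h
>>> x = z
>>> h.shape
(11, 7, 11, 11)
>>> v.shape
(11, 7, 11, 2)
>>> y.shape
(11, 7, 11, 2)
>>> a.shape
(11, 7, 11, 11)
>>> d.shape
(2, 11, 7, 2)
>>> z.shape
(11, 7, 11, 2)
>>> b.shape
(11, 7, 11, 11)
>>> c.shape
(11, 7, 11, 11)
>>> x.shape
(11, 7, 11, 2)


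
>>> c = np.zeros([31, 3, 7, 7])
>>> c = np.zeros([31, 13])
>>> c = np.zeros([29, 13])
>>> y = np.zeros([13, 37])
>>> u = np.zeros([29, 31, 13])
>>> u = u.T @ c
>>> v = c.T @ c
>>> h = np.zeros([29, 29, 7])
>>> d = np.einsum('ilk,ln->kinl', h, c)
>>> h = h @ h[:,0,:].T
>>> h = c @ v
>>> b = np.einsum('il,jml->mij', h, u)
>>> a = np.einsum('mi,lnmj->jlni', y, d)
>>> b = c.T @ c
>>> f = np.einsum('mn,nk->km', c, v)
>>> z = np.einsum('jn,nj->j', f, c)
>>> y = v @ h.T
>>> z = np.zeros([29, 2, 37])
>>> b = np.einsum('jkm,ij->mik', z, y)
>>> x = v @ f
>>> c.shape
(29, 13)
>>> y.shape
(13, 29)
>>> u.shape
(13, 31, 13)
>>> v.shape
(13, 13)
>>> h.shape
(29, 13)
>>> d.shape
(7, 29, 13, 29)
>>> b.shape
(37, 13, 2)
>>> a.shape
(29, 7, 29, 37)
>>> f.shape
(13, 29)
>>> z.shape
(29, 2, 37)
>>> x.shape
(13, 29)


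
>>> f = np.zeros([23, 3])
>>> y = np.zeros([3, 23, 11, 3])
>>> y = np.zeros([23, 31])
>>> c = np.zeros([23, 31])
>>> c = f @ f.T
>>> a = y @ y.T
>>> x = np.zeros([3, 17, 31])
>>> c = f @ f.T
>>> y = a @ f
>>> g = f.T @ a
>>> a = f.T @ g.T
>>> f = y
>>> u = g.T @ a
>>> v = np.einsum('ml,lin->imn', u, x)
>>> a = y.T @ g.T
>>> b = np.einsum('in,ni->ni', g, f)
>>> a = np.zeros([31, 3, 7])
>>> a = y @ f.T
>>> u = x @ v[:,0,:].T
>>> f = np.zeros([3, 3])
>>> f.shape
(3, 3)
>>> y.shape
(23, 3)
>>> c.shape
(23, 23)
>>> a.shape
(23, 23)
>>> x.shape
(3, 17, 31)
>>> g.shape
(3, 23)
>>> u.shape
(3, 17, 17)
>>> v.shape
(17, 23, 31)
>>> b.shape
(23, 3)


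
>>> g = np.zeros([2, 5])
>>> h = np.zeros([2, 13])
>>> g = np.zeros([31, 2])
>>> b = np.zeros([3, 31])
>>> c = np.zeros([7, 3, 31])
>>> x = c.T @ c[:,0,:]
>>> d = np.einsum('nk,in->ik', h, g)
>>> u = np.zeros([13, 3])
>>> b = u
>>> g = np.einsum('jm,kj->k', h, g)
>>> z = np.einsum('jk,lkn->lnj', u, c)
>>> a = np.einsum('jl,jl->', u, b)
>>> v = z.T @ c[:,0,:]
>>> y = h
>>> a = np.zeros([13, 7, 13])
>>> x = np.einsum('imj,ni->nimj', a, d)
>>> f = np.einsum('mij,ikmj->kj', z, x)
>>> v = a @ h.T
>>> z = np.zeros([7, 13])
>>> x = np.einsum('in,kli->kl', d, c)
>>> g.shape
(31,)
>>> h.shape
(2, 13)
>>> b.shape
(13, 3)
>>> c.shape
(7, 3, 31)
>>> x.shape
(7, 3)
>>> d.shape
(31, 13)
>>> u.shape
(13, 3)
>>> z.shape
(7, 13)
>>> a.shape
(13, 7, 13)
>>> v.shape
(13, 7, 2)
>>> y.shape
(2, 13)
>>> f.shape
(13, 13)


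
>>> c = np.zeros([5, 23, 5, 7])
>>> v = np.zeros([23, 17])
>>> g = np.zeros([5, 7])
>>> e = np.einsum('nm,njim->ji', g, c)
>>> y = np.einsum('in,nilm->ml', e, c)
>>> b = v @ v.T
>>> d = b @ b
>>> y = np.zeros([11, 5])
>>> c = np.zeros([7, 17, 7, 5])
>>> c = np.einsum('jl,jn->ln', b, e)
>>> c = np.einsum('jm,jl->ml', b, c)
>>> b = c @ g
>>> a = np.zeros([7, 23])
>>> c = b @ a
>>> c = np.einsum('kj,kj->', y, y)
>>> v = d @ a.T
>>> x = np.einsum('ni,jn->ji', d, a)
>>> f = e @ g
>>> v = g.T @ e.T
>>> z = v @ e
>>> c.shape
()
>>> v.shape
(7, 23)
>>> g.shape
(5, 7)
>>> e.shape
(23, 5)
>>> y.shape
(11, 5)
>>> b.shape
(23, 7)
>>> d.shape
(23, 23)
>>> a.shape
(7, 23)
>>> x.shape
(7, 23)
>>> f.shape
(23, 7)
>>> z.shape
(7, 5)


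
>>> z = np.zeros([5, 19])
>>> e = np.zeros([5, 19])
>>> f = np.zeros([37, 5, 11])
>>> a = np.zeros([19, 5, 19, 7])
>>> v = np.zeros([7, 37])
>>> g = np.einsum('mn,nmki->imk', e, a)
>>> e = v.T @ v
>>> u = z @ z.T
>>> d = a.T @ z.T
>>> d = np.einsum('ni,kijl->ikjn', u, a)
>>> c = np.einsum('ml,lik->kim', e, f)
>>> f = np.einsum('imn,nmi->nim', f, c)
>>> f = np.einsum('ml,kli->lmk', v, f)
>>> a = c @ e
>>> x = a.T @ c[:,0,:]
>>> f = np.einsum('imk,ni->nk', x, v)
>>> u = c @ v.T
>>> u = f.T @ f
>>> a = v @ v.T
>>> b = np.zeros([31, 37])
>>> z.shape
(5, 19)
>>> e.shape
(37, 37)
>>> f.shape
(7, 37)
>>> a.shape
(7, 7)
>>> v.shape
(7, 37)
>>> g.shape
(7, 5, 19)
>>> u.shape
(37, 37)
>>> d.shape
(5, 19, 19, 5)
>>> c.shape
(11, 5, 37)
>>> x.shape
(37, 5, 37)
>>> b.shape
(31, 37)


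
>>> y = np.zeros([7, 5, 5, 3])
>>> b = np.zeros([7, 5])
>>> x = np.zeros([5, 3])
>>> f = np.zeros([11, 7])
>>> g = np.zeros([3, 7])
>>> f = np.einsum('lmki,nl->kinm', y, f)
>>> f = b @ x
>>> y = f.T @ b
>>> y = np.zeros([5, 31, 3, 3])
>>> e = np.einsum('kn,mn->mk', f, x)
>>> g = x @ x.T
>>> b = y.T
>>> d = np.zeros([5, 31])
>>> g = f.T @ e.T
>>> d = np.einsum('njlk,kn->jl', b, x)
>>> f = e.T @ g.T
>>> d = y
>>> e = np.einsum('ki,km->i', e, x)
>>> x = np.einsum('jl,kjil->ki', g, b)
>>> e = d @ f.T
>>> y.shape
(5, 31, 3, 3)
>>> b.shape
(3, 3, 31, 5)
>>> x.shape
(3, 31)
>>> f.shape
(7, 3)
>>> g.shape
(3, 5)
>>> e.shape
(5, 31, 3, 7)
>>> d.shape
(5, 31, 3, 3)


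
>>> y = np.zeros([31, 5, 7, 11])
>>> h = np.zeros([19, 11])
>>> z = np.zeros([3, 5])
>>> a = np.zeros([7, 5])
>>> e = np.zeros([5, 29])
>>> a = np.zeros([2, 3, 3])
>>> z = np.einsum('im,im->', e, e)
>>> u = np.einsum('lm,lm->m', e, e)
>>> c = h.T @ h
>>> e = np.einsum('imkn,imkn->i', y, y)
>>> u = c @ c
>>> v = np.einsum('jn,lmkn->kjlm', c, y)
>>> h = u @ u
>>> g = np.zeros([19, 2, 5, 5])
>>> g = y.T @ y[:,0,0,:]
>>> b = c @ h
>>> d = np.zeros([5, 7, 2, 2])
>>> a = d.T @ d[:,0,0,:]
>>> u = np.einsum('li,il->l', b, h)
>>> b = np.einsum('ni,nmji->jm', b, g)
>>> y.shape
(31, 5, 7, 11)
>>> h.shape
(11, 11)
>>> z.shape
()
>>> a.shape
(2, 2, 7, 2)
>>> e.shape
(31,)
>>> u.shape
(11,)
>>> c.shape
(11, 11)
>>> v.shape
(7, 11, 31, 5)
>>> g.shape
(11, 7, 5, 11)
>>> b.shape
(5, 7)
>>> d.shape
(5, 7, 2, 2)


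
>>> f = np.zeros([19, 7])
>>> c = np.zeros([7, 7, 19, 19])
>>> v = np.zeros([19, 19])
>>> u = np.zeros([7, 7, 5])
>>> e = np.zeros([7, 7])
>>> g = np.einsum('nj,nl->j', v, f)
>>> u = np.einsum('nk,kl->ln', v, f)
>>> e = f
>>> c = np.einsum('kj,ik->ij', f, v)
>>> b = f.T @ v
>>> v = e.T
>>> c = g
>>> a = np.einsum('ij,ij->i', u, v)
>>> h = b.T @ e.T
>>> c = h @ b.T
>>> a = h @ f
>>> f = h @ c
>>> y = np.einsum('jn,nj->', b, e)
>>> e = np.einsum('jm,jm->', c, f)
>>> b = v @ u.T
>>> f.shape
(19, 7)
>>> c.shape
(19, 7)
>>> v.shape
(7, 19)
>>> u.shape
(7, 19)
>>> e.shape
()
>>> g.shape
(19,)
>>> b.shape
(7, 7)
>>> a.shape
(19, 7)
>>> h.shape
(19, 19)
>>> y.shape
()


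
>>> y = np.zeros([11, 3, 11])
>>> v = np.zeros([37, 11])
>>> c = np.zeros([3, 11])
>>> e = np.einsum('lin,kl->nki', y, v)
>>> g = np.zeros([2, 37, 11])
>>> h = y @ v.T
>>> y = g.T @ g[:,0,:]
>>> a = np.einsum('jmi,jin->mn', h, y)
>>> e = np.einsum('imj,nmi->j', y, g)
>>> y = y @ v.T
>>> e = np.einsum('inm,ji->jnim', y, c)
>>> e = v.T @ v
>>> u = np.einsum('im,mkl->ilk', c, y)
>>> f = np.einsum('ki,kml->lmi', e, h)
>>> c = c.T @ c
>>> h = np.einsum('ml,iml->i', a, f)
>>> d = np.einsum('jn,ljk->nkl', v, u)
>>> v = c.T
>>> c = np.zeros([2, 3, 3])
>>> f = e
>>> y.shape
(11, 37, 37)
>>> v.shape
(11, 11)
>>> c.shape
(2, 3, 3)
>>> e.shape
(11, 11)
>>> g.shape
(2, 37, 11)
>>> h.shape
(37,)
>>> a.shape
(3, 11)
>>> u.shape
(3, 37, 37)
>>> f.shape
(11, 11)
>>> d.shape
(11, 37, 3)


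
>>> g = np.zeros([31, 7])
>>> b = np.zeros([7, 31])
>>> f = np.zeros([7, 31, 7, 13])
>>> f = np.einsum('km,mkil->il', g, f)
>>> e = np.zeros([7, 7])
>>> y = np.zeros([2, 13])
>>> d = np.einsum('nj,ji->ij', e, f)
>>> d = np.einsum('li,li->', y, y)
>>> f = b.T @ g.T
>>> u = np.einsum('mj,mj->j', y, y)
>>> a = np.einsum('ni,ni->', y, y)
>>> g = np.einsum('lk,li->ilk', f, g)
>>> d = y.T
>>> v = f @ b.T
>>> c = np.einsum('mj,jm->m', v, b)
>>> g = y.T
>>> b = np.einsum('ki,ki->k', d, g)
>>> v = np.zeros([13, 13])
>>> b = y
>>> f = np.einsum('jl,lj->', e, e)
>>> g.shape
(13, 2)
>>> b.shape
(2, 13)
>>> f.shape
()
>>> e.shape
(7, 7)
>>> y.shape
(2, 13)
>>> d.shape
(13, 2)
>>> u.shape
(13,)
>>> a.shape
()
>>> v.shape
(13, 13)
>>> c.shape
(31,)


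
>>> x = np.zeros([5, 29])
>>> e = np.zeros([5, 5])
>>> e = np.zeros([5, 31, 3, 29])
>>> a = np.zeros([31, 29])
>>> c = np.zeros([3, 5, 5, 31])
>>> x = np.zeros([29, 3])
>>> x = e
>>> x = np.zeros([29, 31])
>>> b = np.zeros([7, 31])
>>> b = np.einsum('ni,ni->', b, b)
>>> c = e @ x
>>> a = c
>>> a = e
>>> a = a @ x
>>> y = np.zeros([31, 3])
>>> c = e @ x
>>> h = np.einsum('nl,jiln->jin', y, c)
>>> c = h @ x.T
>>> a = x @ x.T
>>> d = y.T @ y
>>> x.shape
(29, 31)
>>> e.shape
(5, 31, 3, 29)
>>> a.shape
(29, 29)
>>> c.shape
(5, 31, 29)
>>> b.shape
()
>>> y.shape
(31, 3)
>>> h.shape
(5, 31, 31)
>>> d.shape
(3, 3)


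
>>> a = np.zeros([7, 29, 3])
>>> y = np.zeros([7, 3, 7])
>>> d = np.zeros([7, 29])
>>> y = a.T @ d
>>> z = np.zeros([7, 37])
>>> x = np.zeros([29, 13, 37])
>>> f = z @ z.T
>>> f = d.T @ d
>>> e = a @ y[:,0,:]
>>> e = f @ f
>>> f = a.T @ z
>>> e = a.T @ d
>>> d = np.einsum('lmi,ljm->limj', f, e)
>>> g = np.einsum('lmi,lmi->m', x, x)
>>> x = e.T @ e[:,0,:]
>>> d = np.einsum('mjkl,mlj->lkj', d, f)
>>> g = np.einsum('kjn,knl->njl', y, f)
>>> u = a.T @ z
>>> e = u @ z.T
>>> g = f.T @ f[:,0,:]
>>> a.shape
(7, 29, 3)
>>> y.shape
(3, 29, 29)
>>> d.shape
(29, 29, 37)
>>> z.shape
(7, 37)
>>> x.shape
(29, 29, 29)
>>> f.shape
(3, 29, 37)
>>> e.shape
(3, 29, 7)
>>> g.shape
(37, 29, 37)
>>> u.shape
(3, 29, 37)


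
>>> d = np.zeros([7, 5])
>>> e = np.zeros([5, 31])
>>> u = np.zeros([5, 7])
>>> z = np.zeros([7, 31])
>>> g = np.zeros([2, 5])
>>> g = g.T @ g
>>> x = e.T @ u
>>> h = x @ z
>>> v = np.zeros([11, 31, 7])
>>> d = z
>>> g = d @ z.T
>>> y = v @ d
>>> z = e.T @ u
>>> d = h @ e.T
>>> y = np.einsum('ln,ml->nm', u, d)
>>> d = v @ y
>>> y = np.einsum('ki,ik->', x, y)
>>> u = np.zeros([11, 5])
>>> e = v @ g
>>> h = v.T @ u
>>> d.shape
(11, 31, 31)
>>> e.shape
(11, 31, 7)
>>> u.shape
(11, 5)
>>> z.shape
(31, 7)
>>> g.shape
(7, 7)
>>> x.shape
(31, 7)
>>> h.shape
(7, 31, 5)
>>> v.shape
(11, 31, 7)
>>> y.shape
()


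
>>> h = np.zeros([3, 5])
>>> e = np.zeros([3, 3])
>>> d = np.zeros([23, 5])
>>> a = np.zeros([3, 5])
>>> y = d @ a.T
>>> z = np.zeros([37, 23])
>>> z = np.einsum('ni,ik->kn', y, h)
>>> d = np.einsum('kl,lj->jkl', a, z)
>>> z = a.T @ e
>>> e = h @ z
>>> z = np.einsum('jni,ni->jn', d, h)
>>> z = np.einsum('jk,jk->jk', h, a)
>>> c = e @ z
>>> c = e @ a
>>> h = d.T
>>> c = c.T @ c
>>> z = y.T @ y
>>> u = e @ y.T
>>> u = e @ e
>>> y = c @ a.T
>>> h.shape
(5, 3, 23)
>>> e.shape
(3, 3)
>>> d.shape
(23, 3, 5)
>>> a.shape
(3, 5)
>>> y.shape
(5, 3)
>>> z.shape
(3, 3)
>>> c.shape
(5, 5)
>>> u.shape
(3, 3)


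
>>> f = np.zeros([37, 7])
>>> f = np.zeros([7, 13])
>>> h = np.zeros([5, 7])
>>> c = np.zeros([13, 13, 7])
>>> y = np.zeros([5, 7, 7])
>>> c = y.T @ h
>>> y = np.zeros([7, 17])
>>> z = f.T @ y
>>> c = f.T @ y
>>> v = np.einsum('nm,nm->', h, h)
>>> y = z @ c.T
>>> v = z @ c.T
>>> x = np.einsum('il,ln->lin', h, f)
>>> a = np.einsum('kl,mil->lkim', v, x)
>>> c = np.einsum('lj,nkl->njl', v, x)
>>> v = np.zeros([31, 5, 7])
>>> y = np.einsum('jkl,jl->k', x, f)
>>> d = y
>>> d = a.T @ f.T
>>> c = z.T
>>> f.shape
(7, 13)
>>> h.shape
(5, 7)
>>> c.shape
(17, 13)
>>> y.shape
(5,)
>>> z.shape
(13, 17)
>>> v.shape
(31, 5, 7)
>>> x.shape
(7, 5, 13)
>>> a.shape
(13, 13, 5, 7)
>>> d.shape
(7, 5, 13, 7)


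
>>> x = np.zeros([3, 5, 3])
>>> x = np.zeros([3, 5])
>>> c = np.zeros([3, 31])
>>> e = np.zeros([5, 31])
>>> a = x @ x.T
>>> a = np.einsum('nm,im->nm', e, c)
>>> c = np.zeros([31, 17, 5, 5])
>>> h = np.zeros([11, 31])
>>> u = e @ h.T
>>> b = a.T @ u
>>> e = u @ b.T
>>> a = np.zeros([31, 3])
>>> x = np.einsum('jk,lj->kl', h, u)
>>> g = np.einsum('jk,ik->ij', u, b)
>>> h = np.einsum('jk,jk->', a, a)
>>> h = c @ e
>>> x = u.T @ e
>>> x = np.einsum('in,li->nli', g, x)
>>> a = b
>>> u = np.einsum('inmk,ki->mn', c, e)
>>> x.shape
(5, 11, 31)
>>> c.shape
(31, 17, 5, 5)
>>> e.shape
(5, 31)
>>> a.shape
(31, 11)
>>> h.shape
(31, 17, 5, 31)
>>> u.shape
(5, 17)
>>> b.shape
(31, 11)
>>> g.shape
(31, 5)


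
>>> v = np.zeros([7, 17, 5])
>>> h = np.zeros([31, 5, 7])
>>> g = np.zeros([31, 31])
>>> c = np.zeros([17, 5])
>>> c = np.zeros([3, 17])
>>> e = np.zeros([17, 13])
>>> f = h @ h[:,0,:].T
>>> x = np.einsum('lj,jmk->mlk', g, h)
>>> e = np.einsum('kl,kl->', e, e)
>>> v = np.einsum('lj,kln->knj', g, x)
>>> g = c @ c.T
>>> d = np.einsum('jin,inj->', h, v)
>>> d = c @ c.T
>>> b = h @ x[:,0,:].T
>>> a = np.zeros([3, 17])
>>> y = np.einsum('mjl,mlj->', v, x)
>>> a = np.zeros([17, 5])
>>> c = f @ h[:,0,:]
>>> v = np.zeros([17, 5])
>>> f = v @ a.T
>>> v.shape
(17, 5)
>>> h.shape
(31, 5, 7)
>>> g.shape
(3, 3)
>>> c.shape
(31, 5, 7)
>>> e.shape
()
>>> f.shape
(17, 17)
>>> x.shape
(5, 31, 7)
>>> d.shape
(3, 3)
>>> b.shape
(31, 5, 5)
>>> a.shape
(17, 5)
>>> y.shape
()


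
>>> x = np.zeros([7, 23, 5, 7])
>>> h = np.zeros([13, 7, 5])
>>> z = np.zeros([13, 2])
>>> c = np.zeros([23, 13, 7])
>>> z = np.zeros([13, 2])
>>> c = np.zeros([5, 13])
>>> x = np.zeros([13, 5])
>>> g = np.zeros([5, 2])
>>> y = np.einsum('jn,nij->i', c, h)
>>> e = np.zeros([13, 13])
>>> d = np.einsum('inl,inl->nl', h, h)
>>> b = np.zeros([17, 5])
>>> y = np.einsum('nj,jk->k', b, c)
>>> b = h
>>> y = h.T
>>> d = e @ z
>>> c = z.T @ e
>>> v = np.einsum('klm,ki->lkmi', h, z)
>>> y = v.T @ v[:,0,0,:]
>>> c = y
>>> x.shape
(13, 5)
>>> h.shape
(13, 7, 5)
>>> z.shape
(13, 2)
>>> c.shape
(2, 5, 13, 2)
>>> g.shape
(5, 2)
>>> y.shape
(2, 5, 13, 2)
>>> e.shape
(13, 13)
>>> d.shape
(13, 2)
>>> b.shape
(13, 7, 5)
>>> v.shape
(7, 13, 5, 2)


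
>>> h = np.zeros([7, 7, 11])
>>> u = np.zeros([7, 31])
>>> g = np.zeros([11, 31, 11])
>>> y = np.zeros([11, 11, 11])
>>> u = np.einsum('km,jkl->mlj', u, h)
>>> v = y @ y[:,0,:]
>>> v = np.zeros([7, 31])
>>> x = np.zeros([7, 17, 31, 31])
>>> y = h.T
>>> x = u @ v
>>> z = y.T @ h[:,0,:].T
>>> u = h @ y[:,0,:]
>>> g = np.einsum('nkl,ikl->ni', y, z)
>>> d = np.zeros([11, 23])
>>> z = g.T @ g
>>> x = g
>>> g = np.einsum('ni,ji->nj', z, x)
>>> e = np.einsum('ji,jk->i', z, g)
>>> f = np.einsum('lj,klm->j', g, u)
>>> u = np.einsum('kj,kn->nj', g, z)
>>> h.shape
(7, 7, 11)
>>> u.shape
(7, 11)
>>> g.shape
(7, 11)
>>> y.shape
(11, 7, 7)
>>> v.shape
(7, 31)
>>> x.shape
(11, 7)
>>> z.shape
(7, 7)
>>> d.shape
(11, 23)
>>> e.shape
(7,)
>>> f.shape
(11,)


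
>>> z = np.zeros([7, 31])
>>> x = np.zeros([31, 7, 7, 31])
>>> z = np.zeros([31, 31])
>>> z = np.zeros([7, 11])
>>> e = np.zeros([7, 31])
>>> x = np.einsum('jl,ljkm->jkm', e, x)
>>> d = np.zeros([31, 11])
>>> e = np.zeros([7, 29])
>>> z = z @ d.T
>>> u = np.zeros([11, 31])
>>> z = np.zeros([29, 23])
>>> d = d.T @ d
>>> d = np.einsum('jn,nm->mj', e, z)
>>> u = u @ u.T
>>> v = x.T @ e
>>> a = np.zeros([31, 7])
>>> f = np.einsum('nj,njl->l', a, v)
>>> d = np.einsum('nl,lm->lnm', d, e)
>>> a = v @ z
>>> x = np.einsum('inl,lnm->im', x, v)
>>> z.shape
(29, 23)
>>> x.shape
(7, 29)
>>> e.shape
(7, 29)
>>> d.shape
(7, 23, 29)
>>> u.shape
(11, 11)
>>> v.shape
(31, 7, 29)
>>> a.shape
(31, 7, 23)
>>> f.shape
(29,)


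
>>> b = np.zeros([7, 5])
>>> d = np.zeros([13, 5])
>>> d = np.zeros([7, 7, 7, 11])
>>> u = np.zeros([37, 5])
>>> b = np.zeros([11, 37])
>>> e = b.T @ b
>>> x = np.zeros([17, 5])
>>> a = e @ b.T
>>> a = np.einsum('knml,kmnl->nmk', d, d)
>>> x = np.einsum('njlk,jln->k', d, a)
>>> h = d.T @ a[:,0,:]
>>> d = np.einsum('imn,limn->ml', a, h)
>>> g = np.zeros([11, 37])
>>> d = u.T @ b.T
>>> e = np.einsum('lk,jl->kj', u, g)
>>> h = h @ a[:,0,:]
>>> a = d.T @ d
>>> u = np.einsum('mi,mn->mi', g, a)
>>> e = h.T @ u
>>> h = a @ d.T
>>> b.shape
(11, 37)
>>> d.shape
(5, 11)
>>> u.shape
(11, 37)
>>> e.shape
(7, 7, 7, 37)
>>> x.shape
(11,)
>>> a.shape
(11, 11)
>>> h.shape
(11, 5)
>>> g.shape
(11, 37)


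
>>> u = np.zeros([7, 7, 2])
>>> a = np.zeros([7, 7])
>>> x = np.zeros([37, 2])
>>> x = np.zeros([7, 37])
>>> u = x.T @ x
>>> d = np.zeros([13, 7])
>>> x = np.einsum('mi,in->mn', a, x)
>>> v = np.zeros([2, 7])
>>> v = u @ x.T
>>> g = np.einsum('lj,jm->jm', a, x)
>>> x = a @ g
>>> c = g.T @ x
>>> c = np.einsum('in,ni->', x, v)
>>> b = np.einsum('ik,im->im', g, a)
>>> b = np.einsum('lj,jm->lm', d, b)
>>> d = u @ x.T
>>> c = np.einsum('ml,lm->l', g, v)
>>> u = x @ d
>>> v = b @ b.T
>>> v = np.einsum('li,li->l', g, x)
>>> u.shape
(7, 7)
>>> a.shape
(7, 7)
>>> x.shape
(7, 37)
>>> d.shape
(37, 7)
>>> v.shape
(7,)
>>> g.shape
(7, 37)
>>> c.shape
(37,)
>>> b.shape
(13, 7)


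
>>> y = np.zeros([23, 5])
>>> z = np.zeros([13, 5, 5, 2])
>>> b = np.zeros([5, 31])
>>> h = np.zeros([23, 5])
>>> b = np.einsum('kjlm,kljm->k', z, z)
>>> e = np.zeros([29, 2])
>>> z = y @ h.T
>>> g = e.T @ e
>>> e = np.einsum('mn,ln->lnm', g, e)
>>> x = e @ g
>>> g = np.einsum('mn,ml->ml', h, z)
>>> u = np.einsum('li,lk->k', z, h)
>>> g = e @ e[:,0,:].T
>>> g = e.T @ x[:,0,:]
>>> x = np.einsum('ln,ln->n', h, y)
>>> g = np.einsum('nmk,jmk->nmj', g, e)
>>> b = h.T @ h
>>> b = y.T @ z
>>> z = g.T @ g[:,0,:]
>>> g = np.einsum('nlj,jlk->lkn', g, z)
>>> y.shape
(23, 5)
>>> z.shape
(29, 2, 29)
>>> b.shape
(5, 23)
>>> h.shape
(23, 5)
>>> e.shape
(29, 2, 2)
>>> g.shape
(2, 29, 2)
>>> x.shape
(5,)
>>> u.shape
(5,)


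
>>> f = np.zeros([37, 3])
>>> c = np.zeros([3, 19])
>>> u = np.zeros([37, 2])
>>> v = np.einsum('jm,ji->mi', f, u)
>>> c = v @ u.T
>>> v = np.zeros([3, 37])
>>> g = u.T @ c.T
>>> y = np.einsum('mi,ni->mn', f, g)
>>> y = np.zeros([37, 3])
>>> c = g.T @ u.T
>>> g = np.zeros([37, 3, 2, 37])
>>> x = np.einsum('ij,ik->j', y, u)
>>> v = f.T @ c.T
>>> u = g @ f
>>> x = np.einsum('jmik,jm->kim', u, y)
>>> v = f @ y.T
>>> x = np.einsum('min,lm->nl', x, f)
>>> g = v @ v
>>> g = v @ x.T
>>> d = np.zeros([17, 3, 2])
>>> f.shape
(37, 3)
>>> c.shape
(3, 37)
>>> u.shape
(37, 3, 2, 3)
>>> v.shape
(37, 37)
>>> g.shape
(37, 3)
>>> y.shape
(37, 3)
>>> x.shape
(3, 37)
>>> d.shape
(17, 3, 2)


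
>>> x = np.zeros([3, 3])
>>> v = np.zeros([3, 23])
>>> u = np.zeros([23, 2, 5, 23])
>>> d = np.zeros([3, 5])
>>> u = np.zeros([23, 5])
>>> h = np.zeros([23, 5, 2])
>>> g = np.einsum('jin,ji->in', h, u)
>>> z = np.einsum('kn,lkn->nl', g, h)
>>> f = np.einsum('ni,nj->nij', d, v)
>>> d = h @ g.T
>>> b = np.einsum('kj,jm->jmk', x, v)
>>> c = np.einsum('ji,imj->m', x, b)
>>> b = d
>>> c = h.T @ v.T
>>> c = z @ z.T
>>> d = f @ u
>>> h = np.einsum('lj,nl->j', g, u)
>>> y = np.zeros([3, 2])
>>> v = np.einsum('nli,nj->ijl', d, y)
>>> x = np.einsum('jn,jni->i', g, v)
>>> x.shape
(5,)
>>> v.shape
(5, 2, 5)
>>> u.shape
(23, 5)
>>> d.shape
(3, 5, 5)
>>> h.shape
(2,)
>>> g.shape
(5, 2)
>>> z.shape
(2, 23)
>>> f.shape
(3, 5, 23)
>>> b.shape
(23, 5, 5)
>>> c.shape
(2, 2)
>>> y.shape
(3, 2)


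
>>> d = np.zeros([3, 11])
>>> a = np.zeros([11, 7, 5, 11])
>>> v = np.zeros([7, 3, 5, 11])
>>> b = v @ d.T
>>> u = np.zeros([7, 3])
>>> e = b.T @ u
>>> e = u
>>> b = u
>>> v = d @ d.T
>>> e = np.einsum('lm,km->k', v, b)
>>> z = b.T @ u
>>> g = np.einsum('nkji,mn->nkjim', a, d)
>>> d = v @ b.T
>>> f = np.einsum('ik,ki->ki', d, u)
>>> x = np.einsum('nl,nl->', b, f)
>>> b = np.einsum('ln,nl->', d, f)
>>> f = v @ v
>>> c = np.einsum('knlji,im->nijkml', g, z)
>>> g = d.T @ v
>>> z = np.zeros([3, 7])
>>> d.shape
(3, 7)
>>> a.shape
(11, 7, 5, 11)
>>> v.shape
(3, 3)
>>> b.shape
()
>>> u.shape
(7, 3)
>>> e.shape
(7,)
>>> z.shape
(3, 7)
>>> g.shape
(7, 3)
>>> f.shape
(3, 3)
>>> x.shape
()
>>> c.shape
(7, 3, 11, 11, 3, 5)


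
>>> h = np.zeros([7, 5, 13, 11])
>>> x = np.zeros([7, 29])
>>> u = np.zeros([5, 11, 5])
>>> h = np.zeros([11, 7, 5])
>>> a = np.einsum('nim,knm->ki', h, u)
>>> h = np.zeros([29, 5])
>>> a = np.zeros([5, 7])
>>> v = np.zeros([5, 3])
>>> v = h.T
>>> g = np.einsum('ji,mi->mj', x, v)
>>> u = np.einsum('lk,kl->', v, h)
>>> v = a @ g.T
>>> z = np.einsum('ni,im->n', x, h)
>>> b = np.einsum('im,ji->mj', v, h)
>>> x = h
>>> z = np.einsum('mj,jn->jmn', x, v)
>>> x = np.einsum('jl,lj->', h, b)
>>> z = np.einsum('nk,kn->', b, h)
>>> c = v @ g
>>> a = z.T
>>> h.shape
(29, 5)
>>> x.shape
()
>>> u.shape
()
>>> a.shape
()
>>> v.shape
(5, 5)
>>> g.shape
(5, 7)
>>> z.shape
()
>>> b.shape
(5, 29)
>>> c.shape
(5, 7)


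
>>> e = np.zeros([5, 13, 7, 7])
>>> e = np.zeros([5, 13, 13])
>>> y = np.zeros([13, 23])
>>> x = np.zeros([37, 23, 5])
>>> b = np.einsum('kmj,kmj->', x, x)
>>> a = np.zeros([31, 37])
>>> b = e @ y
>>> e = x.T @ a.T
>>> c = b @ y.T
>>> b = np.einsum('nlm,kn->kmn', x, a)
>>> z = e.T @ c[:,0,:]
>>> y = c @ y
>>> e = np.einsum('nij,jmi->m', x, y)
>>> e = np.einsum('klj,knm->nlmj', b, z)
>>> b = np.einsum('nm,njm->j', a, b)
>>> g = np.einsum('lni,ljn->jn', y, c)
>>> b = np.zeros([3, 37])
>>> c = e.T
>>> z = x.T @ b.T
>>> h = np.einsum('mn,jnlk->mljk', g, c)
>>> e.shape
(23, 5, 13, 37)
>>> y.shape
(5, 13, 23)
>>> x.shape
(37, 23, 5)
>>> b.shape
(3, 37)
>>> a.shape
(31, 37)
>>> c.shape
(37, 13, 5, 23)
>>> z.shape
(5, 23, 3)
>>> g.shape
(13, 13)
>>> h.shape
(13, 5, 37, 23)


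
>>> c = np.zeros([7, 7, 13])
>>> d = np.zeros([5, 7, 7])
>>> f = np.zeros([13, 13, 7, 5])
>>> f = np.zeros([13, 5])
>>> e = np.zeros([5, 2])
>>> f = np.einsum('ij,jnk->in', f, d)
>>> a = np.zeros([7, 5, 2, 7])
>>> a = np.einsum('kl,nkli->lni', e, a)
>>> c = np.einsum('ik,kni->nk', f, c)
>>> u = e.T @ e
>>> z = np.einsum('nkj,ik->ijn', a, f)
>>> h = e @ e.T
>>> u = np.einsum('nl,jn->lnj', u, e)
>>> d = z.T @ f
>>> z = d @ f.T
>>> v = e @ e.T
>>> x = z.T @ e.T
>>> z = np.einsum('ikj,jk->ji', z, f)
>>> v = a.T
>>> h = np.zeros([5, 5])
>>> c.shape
(7, 7)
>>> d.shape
(2, 7, 7)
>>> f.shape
(13, 7)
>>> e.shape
(5, 2)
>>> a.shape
(2, 7, 7)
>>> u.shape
(2, 2, 5)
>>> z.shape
(13, 2)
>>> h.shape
(5, 5)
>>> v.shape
(7, 7, 2)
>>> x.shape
(13, 7, 5)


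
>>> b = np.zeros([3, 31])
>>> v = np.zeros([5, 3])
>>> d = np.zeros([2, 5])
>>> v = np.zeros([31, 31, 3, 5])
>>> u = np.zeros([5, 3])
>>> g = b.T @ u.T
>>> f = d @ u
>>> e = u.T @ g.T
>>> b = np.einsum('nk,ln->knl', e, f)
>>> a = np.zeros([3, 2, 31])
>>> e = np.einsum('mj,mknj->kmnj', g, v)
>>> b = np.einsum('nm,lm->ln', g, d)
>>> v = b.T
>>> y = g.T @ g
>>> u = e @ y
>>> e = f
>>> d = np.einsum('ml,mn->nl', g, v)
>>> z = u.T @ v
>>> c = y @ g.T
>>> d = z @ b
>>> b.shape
(2, 31)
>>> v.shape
(31, 2)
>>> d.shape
(5, 3, 31, 31)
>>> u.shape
(31, 31, 3, 5)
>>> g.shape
(31, 5)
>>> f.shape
(2, 3)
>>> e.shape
(2, 3)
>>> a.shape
(3, 2, 31)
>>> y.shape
(5, 5)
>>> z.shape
(5, 3, 31, 2)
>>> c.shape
(5, 31)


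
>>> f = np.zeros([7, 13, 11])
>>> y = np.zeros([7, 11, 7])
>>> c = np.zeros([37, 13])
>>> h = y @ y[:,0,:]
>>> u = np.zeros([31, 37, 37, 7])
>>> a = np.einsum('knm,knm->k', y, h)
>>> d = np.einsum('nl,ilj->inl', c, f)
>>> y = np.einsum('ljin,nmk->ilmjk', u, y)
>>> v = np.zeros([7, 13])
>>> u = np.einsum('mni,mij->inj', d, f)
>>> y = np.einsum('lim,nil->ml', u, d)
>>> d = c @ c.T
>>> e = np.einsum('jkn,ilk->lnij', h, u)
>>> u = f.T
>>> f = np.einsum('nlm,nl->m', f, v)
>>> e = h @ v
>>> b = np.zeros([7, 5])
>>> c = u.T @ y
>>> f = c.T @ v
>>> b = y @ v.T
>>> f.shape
(13, 13, 13)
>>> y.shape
(11, 13)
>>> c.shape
(7, 13, 13)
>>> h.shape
(7, 11, 7)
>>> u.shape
(11, 13, 7)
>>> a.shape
(7,)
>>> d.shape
(37, 37)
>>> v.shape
(7, 13)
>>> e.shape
(7, 11, 13)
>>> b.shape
(11, 7)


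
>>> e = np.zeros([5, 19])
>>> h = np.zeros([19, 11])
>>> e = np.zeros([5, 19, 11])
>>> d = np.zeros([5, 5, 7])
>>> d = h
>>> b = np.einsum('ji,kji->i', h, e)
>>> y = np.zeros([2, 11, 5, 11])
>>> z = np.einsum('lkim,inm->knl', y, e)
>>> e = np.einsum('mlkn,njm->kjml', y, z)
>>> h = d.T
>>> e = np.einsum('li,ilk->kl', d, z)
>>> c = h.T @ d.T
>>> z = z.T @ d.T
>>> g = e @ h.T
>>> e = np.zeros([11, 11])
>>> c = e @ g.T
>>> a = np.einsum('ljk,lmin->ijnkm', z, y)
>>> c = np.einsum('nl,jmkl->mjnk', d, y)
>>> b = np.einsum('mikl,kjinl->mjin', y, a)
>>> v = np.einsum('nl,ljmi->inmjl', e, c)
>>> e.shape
(11, 11)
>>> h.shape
(11, 19)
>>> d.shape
(19, 11)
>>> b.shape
(2, 19, 11, 19)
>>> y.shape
(2, 11, 5, 11)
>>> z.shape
(2, 19, 19)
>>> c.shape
(11, 2, 19, 5)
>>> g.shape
(2, 11)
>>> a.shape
(5, 19, 11, 19, 11)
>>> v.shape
(5, 11, 19, 2, 11)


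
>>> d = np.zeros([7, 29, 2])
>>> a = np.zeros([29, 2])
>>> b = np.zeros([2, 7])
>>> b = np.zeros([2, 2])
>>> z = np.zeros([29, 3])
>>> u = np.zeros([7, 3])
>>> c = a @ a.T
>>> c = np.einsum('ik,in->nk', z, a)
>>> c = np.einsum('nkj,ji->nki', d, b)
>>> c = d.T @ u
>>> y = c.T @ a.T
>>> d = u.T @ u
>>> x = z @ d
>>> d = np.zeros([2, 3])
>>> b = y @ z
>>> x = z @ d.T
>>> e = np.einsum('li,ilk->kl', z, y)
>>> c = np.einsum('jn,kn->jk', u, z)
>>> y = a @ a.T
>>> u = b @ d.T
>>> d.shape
(2, 3)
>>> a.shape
(29, 2)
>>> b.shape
(3, 29, 3)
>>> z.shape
(29, 3)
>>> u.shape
(3, 29, 2)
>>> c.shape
(7, 29)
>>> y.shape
(29, 29)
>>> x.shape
(29, 2)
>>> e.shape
(29, 29)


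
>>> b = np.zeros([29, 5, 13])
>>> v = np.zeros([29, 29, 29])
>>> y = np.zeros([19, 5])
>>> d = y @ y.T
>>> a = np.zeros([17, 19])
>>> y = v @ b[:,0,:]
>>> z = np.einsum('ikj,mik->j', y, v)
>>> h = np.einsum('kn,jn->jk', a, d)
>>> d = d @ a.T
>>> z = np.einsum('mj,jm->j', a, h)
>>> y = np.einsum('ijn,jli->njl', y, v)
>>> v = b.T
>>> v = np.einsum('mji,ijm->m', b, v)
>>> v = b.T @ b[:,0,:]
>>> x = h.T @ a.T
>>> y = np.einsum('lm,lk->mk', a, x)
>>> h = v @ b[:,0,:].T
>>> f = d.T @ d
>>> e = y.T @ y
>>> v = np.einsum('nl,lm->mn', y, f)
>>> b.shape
(29, 5, 13)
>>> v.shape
(17, 19)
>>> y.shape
(19, 17)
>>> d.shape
(19, 17)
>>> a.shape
(17, 19)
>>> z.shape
(19,)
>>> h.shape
(13, 5, 29)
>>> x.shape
(17, 17)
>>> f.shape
(17, 17)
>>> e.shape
(17, 17)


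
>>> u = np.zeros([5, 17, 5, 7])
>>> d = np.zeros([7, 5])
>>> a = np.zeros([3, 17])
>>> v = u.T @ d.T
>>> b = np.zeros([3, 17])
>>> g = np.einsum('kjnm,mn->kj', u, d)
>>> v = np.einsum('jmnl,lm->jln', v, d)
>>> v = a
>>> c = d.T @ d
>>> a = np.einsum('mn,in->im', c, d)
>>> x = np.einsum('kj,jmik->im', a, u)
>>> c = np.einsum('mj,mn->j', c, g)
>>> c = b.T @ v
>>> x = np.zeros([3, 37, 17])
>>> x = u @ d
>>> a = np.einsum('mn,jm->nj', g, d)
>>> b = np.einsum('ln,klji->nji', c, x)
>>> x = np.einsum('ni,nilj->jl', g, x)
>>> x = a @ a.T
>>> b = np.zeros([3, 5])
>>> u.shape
(5, 17, 5, 7)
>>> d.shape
(7, 5)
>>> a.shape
(17, 7)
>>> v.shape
(3, 17)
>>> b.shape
(3, 5)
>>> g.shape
(5, 17)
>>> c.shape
(17, 17)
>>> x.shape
(17, 17)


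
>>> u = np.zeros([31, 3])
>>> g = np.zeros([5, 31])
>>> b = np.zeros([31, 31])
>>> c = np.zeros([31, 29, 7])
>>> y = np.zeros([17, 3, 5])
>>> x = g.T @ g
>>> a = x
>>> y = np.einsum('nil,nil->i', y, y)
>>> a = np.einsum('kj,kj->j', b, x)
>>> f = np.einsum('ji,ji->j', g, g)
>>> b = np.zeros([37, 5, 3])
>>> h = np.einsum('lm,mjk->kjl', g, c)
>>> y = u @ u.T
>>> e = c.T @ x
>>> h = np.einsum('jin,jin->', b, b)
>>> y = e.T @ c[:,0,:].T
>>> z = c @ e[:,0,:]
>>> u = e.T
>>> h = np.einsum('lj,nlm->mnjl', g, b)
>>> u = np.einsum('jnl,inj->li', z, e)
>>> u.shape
(31, 7)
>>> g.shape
(5, 31)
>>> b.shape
(37, 5, 3)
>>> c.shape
(31, 29, 7)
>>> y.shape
(31, 29, 31)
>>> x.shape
(31, 31)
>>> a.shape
(31,)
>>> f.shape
(5,)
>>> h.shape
(3, 37, 31, 5)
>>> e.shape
(7, 29, 31)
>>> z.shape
(31, 29, 31)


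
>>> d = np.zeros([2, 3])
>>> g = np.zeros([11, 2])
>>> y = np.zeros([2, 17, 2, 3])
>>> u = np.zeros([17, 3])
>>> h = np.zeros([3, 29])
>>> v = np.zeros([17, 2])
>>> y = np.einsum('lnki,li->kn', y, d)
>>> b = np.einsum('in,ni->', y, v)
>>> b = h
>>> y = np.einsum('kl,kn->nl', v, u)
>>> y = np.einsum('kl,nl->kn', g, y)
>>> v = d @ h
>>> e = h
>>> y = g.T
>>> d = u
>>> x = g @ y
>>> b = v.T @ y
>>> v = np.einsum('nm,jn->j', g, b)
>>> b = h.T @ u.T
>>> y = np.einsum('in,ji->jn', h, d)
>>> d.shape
(17, 3)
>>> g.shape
(11, 2)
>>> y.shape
(17, 29)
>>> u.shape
(17, 3)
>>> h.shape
(3, 29)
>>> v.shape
(29,)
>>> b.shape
(29, 17)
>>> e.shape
(3, 29)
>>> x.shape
(11, 11)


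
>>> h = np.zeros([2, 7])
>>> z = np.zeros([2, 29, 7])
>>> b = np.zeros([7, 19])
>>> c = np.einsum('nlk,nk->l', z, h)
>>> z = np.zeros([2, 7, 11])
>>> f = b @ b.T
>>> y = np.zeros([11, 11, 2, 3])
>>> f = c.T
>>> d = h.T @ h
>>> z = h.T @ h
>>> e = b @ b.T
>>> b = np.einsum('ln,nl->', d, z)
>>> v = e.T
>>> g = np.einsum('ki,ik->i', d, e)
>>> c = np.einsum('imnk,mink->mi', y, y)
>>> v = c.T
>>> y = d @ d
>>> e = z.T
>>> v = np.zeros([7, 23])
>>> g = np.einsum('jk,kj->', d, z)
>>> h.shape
(2, 7)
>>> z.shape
(7, 7)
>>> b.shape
()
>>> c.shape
(11, 11)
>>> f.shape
(29,)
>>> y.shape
(7, 7)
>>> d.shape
(7, 7)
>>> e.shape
(7, 7)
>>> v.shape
(7, 23)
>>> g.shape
()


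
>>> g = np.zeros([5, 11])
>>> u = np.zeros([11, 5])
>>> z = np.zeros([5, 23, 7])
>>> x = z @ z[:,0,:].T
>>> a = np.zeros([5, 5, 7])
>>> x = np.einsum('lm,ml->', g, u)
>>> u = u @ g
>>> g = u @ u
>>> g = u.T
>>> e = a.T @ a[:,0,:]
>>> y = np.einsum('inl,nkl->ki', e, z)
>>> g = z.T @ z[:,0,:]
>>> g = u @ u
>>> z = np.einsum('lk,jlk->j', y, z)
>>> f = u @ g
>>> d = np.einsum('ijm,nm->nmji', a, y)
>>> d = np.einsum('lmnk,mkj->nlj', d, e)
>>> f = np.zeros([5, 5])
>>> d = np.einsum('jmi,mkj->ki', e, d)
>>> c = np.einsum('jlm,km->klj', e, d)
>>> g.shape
(11, 11)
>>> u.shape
(11, 11)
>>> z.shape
(5,)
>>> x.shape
()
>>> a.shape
(5, 5, 7)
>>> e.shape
(7, 5, 7)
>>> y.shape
(23, 7)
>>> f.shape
(5, 5)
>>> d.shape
(23, 7)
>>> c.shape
(23, 5, 7)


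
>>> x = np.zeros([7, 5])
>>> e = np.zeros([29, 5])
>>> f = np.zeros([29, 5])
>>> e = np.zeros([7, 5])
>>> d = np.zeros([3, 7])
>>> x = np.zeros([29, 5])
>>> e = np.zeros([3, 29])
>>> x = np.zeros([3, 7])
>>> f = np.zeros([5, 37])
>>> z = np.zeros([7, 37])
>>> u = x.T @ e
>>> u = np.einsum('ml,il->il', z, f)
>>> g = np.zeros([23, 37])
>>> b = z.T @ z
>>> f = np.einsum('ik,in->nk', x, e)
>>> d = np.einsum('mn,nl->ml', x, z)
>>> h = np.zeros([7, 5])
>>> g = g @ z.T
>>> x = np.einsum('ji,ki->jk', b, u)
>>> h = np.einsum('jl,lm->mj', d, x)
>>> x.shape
(37, 5)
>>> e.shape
(3, 29)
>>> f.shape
(29, 7)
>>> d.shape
(3, 37)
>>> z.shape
(7, 37)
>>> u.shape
(5, 37)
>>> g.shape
(23, 7)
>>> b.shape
(37, 37)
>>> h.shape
(5, 3)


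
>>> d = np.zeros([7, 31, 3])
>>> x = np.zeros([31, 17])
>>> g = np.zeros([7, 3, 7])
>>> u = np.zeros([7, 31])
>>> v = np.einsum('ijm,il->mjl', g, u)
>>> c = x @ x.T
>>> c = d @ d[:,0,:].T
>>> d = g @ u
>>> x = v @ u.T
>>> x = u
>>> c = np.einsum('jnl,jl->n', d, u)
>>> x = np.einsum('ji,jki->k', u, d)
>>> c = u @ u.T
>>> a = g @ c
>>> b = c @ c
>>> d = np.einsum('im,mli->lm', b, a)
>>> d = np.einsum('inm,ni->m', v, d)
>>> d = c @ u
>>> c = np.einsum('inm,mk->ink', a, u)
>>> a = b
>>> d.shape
(7, 31)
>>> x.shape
(3,)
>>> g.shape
(7, 3, 7)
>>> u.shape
(7, 31)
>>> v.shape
(7, 3, 31)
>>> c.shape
(7, 3, 31)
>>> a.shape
(7, 7)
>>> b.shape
(7, 7)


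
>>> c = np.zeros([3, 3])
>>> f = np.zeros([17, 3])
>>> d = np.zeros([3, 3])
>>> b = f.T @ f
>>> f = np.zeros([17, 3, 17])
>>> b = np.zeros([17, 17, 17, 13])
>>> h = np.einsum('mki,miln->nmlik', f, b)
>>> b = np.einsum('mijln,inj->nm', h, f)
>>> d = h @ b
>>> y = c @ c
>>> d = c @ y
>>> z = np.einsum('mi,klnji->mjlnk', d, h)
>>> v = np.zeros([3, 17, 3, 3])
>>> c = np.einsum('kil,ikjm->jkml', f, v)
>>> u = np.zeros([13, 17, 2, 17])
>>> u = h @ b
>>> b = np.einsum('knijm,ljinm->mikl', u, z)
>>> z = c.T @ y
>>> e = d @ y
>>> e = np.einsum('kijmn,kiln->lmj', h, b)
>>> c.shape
(3, 17, 3, 17)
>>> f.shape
(17, 3, 17)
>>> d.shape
(3, 3)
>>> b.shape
(13, 17, 13, 3)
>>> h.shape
(13, 17, 17, 17, 3)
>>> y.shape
(3, 3)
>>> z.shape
(17, 3, 17, 3)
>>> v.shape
(3, 17, 3, 3)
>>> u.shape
(13, 17, 17, 17, 13)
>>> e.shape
(13, 17, 17)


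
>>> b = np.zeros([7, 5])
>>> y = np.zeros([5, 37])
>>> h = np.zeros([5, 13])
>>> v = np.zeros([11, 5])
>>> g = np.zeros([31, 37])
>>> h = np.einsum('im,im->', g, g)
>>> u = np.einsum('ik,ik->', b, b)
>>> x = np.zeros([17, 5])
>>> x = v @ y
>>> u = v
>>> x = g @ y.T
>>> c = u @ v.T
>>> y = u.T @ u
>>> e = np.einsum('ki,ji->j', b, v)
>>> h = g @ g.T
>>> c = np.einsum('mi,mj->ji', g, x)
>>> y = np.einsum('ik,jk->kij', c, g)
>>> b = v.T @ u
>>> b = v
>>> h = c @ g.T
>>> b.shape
(11, 5)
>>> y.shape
(37, 5, 31)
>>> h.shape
(5, 31)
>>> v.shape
(11, 5)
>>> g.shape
(31, 37)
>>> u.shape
(11, 5)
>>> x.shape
(31, 5)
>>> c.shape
(5, 37)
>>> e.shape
(11,)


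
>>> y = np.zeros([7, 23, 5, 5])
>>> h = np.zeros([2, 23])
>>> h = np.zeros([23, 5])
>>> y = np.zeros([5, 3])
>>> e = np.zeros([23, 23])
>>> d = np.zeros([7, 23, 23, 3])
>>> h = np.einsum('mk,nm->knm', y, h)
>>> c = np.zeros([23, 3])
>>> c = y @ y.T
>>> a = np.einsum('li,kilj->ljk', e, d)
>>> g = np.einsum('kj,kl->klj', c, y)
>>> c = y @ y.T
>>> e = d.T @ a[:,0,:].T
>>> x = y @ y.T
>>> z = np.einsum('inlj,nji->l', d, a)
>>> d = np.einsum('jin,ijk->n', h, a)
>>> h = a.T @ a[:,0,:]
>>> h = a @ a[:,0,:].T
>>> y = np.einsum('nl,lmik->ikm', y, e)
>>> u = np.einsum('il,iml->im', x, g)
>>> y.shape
(23, 23, 23)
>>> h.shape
(23, 3, 23)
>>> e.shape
(3, 23, 23, 23)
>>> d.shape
(5,)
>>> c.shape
(5, 5)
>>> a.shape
(23, 3, 7)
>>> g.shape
(5, 3, 5)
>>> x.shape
(5, 5)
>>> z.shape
(23,)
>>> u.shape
(5, 3)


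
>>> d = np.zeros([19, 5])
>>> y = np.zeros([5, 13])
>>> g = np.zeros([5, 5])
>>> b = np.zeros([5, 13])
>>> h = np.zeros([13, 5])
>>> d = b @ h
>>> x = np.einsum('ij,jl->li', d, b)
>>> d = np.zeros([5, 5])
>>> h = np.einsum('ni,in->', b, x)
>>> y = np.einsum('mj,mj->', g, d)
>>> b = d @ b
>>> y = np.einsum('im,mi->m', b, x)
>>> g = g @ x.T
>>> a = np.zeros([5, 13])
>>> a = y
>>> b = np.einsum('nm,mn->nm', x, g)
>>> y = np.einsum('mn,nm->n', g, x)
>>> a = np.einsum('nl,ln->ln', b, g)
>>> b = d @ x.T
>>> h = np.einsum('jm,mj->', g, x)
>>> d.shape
(5, 5)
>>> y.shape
(13,)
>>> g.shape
(5, 13)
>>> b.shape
(5, 13)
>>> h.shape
()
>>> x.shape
(13, 5)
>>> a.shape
(5, 13)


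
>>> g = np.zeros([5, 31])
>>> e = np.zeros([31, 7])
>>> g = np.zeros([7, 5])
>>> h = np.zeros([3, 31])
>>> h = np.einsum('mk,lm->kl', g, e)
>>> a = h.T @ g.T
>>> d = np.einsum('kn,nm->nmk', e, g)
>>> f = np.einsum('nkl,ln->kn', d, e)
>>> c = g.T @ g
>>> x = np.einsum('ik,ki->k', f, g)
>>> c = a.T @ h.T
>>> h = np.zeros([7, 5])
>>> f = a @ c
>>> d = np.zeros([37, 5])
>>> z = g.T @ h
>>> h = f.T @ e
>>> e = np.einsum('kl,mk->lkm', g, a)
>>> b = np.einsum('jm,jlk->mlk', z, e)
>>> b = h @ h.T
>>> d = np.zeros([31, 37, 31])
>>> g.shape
(7, 5)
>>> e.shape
(5, 7, 31)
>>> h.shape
(5, 7)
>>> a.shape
(31, 7)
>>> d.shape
(31, 37, 31)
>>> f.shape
(31, 5)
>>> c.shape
(7, 5)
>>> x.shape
(7,)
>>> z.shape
(5, 5)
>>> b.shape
(5, 5)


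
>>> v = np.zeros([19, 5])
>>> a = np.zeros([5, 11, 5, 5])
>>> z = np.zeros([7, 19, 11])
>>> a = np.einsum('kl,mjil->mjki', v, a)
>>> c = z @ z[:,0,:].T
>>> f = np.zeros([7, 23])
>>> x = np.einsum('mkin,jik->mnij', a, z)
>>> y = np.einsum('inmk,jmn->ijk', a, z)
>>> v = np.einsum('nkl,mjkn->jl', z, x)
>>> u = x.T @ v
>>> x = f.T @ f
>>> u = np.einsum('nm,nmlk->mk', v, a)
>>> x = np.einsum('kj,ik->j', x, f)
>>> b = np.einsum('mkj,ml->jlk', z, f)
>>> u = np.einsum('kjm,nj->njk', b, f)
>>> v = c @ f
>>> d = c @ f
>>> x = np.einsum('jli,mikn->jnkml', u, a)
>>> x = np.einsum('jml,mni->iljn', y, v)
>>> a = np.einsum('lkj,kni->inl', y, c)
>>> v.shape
(7, 19, 23)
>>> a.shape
(7, 19, 5)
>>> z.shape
(7, 19, 11)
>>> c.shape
(7, 19, 7)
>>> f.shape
(7, 23)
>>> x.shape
(23, 5, 5, 19)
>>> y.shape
(5, 7, 5)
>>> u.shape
(7, 23, 11)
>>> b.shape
(11, 23, 19)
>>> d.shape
(7, 19, 23)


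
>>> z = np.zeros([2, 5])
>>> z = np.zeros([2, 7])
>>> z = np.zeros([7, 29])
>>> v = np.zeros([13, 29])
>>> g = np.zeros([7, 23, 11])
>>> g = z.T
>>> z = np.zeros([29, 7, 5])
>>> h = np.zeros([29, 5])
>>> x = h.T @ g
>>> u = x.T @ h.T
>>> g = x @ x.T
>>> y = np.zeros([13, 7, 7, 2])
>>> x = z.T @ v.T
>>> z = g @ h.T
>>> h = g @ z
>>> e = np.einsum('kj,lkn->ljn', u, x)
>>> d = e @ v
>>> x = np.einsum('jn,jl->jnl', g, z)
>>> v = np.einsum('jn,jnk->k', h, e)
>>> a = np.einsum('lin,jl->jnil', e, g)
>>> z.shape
(5, 29)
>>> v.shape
(13,)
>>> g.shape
(5, 5)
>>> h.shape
(5, 29)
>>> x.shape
(5, 5, 29)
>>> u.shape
(7, 29)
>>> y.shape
(13, 7, 7, 2)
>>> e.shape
(5, 29, 13)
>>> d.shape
(5, 29, 29)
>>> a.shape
(5, 13, 29, 5)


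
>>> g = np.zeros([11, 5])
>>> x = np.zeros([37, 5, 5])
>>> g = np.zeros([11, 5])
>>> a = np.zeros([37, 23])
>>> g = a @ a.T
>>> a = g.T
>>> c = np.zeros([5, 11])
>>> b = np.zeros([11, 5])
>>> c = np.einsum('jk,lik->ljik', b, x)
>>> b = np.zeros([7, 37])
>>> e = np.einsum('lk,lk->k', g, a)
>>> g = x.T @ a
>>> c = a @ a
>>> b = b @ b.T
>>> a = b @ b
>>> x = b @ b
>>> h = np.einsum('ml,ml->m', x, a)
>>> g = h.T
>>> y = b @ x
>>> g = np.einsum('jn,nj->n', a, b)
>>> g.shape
(7,)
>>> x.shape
(7, 7)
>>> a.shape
(7, 7)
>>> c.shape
(37, 37)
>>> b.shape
(7, 7)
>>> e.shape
(37,)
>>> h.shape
(7,)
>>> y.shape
(7, 7)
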